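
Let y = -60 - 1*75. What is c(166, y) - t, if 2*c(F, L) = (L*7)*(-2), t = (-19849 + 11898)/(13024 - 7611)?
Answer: 5123236/5413 ≈ 946.47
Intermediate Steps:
y = -135 (y = -60 - 75 = -135)
t = -7951/5413 ≈ -1.4689
c(F, L) = -7*L (c(F, L) = ((L*7)*(-2))/2 = ((7*L)*(-2))/2 = (-14*L)/2 = -7*L)
c(166, y) - t = -7*(-135) - 1*(-7951/5413) = 945 + 7951/5413 = 5123236/5413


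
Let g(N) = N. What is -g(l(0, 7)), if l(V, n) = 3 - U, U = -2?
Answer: -5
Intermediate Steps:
l(V, n) = 5 (l(V, n) = 3 - 1*(-2) = 3 + 2 = 5)
-g(l(0, 7)) = -1*5 = -5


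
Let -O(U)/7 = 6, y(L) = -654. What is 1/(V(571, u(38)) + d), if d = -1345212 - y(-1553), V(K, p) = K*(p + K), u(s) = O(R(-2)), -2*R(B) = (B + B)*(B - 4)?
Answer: -1/1042499 ≈ -9.5923e-7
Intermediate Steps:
R(B) = -B*(-4 + B) (R(B) = -(B + B)*(B - 4)/2 = -2*B*(-4 + B)/2 = -B*(-4 + B))
O(U) = -42 (O(U) = -7*6 = -42)
u(s) = -42
V(K, p) = K*(K + p)
d = -1344558 (d = -1345212 - 1*(-654) = -1345212 + 654 = -1344558)
1/(V(571, u(38)) + d) = 1/(571*(571 - 42) - 1344558) = 1/(571*529 - 1344558) = 1/(302059 - 1344558) = 1/(-1042499) = -1/1042499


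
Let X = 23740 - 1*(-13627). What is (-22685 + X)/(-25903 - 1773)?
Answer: -7341/13838 ≈ -0.53050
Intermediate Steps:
X = 37367 (X = 23740 + 13627 = 37367)
(-22685 + X)/(-25903 - 1773) = (-22685 + 37367)/(-25903 - 1773) = 14682/(-27676) = 14682*(-1/27676) = -7341/13838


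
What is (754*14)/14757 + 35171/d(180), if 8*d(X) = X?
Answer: 346170638/221355 ≈ 1563.9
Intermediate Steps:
d(X) = X/8
(754*14)/14757 + 35171/d(180) = (754*14)/14757 + 35171/(((⅛)*180)) = 10556*(1/14757) + 35171/(45/2) = 10556/14757 + 35171*(2/45) = 10556/14757 + 70342/45 = 346170638/221355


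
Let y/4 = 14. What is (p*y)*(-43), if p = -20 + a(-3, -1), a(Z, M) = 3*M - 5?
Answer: 67424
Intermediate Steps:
y = 56 (y = 4*14 = 56)
a(Z, M) = -5 + 3*M
p = -28 (p = -20 + (-5 + 3*(-1)) = -20 + (-5 - 3) = -20 - 8 = -28)
(p*y)*(-43) = -28*56*(-43) = -1568*(-43) = 67424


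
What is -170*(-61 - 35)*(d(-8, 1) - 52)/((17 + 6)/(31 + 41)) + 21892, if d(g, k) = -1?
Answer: -61773604/23 ≈ -2.6858e+6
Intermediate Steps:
-170*(-61 - 35)*(d(-8, 1) - 52)/((17 + 6)/(31 + 41)) + 21892 = -170*(-61 - 35)*(-1 - 52)/((17 + 6)/(31 + 41)) + 21892 = -170*(-96*(-53))/(23/72) + 21892 = -864960/(23*(1/72)) + 21892 = -864960/23/72 + 21892 = -864960*72/23 + 21892 = -170*366336/23 + 21892 = -62277120/23 + 21892 = -61773604/23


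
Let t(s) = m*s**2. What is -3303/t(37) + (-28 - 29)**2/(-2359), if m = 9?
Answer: -5313634/3229471 ≈ -1.6454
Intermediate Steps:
t(s) = 9*s**2
-3303/t(37) + (-28 - 29)**2/(-2359) = -3303/(9*37**2) + (-28 - 29)**2/(-2359) = -3303/(9*1369) + (-57)**2*(-1/2359) = -3303/12321 + 3249*(-1/2359) = -3303*1/12321 - 3249/2359 = -367/1369 - 3249/2359 = -5313634/3229471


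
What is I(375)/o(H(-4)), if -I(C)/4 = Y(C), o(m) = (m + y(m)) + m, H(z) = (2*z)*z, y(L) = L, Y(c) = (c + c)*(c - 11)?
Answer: -11375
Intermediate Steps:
Y(c) = 2*c*(-11 + c) (Y(c) = (2*c)*(-11 + c) = 2*c*(-11 + c))
H(z) = 2*z²
o(m) = 3*m (o(m) = (m + m) + m = 2*m + m = 3*m)
I(C) = -8*C*(-11 + C)
I(375)/o(H(-4)) = (8*375*(11 - 1*375))/((3*(2*(-4)²))) = (8*375*(11 - 375))/((3*(2*16))) = (8*375*(-364))/((3*32)) = -1092000/96 = -1092000*1/96 = -11375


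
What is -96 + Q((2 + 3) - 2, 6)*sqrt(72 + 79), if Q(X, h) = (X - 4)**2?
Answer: -96 + sqrt(151) ≈ -83.712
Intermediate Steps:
Q(X, h) = (-4 + X)**2
-96 + Q((2 + 3) - 2, 6)*sqrt(72 + 79) = -96 + (-4 + ((2 + 3) - 2))**2*sqrt(72 + 79) = -96 + (-4 + (5 - 2))**2*sqrt(151) = -96 + (-4 + 3)**2*sqrt(151) = -96 + (-1)**2*sqrt(151) = -96 + 1*sqrt(151) = -96 + sqrt(151)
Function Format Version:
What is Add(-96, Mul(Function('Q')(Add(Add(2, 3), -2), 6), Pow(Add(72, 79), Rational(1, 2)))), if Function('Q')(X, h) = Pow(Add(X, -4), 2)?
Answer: Add(-96, Pow(151, Rational(1, 2))) ≈ -83.712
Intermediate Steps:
Function('Q')(X, h) = Pow(Add(-4, X), 2)
Add(-96, Mul(Function('Q')(Add(Add(2, 3), -2), 6), Pow(Add(72, 79), Rational(1, 2)))) = Add(-96, Mul(Pow(Add(-4, Add(Add(2, 3), -2)), 2), Pow(Add(72, 79), Rational(1, 2)))) = Add(-96, Mul(Pow(Add(-4, Add(5, -2)), 2), Pow(151, Rational(1, 2)))) = Add(-96, Mul(Pow(Add(-4, 3), 2), Pow(151, Rational(1, 2)))) = Add(-96, Mul(Pow(-1, 2), Pow(151, Rational(1, 2)))) = Add(-96, Mul(1, Pow(151, Rational(1, 2)))) = Add(-96, Pow(151, Rational(1, 2)))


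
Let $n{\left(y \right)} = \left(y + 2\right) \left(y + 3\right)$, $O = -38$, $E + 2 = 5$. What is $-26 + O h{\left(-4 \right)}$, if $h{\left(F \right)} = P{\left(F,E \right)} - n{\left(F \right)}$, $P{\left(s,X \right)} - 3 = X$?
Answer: $-178$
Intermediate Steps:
$E = 3$ ($E = -2 + 5 = 3$)
$n{\left(y \right)} = \left(2 + y\right) \left(3 + y\right)$
$P{\left(s,X \right)} = 3 + X$
$h{\left(F \right)} = - F^{2} - 5 F$ ($h{\left(F \right)} = \left(3 + 3\right) - \left(6 + F^{2} + 5 F\right) = 6 - \left(6 + F^{2} + 5 F\right) = - F^{2} - 5 F$)
$-26 + O h{\left(-4 \right)} = -26 - 38 \left(- 4 \left(-5 - -4\right)\right) = -26 - 38 \left(- 4 \left(-5 + 4\right)\right) = -26 - 38 \left(\left(-4\right) \left(-1\right)\right) = -26 - 152 = -178$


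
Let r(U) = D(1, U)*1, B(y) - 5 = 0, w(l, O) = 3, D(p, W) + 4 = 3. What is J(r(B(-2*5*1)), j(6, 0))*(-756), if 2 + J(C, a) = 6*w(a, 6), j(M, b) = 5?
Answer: -12096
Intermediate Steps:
D(p, W) = -1 (D(p, W) = -4 + 3 = -1)
B(y) = 5 (B(y) = 5 + 0 = 5)
r(U) = -1 (r(U) = -1*1 = -1)
J(C, a) = 16 (J(C, a) = -2 + 6*3 = -2 + 18 = 16)
J(r(B(-2*5*1)), j(6, 0))*(-756) = 16*(-756) = -12096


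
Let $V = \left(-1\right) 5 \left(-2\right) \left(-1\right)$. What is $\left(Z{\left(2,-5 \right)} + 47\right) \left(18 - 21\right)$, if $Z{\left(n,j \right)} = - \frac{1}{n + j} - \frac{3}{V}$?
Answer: $- \frac{1429}{10} \approx -142.9$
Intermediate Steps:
$V = -10$ ($V = \left(-5\right) \left(-2\right) \left(-1\right) = 10 \left(-1\right) = -10$)
$Z{\left(n,j \right)} = \frac{3}{10} - \frac{1}{j + n}$ ($Z{\left(n,j \right)} = - \frac{1}{n + j} - \frac{3}{-10} = - \frac{1}{j + n} - - \frac{3}{10} = - \frac{1}{j + n} + \frac{3}{10} = \frac{3}{10} - \frac{1}{j + n}$)
$\left(Z{\left(2,-5 \right)} + 47\right) \left(18 - 21\right) = \left(\frac{-10 + 3 \left(-5\right) + 3 \cdot 2}{10 \left(-5 + 2\right)} + 47\right) \left(18 - 21\right) = \left(\frac{-10 - 15 + 6}{10 \left(-3\right)} + 47\right) \left(-3\right) = \left(\frac{1}{10} \left(- \frac{1}{3}\right) \left(-19\right) + 47\right) \left(-3\right) = \left(\frac{19}{30} + 47\right) \left(-3\right) = \frac{1429}{30} \left(-3\right) = - \frac{1429}{10}$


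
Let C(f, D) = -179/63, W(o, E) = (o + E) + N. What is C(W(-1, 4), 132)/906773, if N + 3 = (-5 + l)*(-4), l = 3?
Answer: -179/57126699 ≈ -3.1334e-6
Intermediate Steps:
N = 5 (N = -3 + (-5 + 3)*(-4) = -3 - 2*(-4) = -3 + 8 = 5)
W(o, E) = 5 + E + o (W(o, E) = (o + E) + 5 = (E + o) + 5 = 5 + E + o)
C(f, D) = -179/63 (C(f, D) = -179*1/63 = -179/63)
C(W(-1, 4), 132)/906773 = -179/63/906773 = -179/63*1/906773 = -179/57126699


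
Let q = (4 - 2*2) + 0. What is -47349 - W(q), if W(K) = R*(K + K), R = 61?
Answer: -47349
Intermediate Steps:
q = 0 (q = (4 - 4) + 0 = 0 + 0 = 0)
W(K) = 122*K (W(K) = 61*(K + K) = 61*(2*K) = 122*K)
-47349 - W(q) = -47349 - 122*0 = -47349 - 1*0 = -47349 + 0 = -47349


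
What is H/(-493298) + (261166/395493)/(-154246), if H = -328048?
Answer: 5002963319188969/7523190775902711 ≈ 0.66501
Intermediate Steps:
H/(-493298) + (261166/395493)/(-154246) = -328048/(-493298) + (261166/395493)/(-154246) = -328048*(-1/493298) + (261166*(1/395493))*(-1/154246) = 164024/246649 + (261166/395493)*(-1/154246) = 164024/246649 - 130583/30501606639 = 5002963319188969/7523190775902711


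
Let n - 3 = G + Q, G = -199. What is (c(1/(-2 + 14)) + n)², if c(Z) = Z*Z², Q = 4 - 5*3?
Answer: 127945713025/2985984 ≈ 42849.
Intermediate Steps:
Q = -11 (Q = 4 - 15 = -11)
c(Z) = Z³
n = -207 (n = 3 + (-199 - 11) = 3 - 210 = -207)
(c(1/(-2 + 14)) + n)² = ((1/(-2 + 14))³ - 207)² = ((1/12)³ - 207)² = (1/1728 - 207)² = (-357695/1728)² = 127945713025/2985984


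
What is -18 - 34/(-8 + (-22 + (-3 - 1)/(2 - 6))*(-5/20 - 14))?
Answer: -21106/1165 ≈ -18.117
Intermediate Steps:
-18 - 34/(-8 + (-22 + (-3 - 1)/(2 - 6))*(-5/20 - 14)) = -18 - 34/(-8 + (-22 - 4/(-4))*(-5*1/20 - 14)) = -18 - 34/(-8 + (-22 - 4*(-1/4))*(-1/4 - 14)) = -18 - 34/(-8 + (-22 + 1)*(-57/4)) = -18 - 34/(-8 - 21*(-57/4)) = -18 - 34/(-8 + 1197/4) = -18 - 34/1165/4 = -18 - 34*4/1165 = -18 - 136/1165 = -21106/1165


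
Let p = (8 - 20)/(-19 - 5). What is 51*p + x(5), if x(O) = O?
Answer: 61/2 ≈ 30.500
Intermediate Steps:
p = ½ (p = -12/(-24) = -12*(-1/24) = ½ ≈ 0.50000)
51*p + x(5) = 51*(½) + 5 = 51/2 + 5 = 61/2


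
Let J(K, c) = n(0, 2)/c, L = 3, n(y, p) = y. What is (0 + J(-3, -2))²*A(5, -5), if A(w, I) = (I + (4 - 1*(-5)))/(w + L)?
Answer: 0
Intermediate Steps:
J(K, c) = 0 (J(K, c) = 0/c = 0)
A(w, I) = (9 + I)/(3 + w) (A(w, I) = (I + (4 - 1*(-5)))/(w + 3) = (I + (4 + 5))/(3 + w) = (I + 9)/(3 + w) = (9 + I)/(3 + w))
(0 + J(-3, -2))²*A(5, -5) = (0 + 0)²*((9 - 5)/(3 + 5)) = 0²*(4/8) = 0*((⅛)*4) = 0*(½) = 0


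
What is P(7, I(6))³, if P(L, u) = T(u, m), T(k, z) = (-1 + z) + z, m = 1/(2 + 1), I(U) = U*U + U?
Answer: -1/27 ≈ -0.037037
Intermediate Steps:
I(U) = U + U² (I(U) = U² + U = U + U²)
m = ⅓ (m = 1/3 = ⅓ ≈ 0.33333)
T(k, z) = -1 + 2*z
P(L, u) = -⅓ (P(L, u) = -1 + 2*(⅓) = -1 + ⅔ = -⅓)
P(7, I(6))³ = (-⅓)³ = -1/27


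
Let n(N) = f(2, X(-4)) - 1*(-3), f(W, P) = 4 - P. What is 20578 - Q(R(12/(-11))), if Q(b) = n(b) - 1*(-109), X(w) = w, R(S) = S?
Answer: 20458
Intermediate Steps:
n(N) = 11 (n(N) = (4 - 1*(-4)) - 1*(-3) = (4 + 4) + 3 = 8 + 3 = 11)
Q(b) = 120 (Q(b) = 11 - 1*(-109) = 11 + 109 = 120)
20578 - Q(R(12/(-11))) = 20578 - 1*120 = 20578 - 120 = 20458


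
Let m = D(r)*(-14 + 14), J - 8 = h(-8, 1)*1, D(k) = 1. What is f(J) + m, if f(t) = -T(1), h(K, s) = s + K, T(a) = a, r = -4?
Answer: -1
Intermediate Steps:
h(K, s) = K + s
J = 1 (J = 8 + (-8 + 1)*1 = 8 - 7*1 = 8 - 7 = 1)
m = 0 (m = 1*(-14 + 14) = 1*0 = 0)
f(t) = -1 (f(t) = -1*1 = -1)
f(J) + m = -1 + 0 = -1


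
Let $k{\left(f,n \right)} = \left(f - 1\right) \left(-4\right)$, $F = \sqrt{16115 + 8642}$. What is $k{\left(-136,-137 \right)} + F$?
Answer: $548 + \sqrt{24757} \approx 705.34$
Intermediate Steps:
$F = \sqrt{24757} \approx 157.34$
$k{\left(f,n \right)} = 4 - 4 f$ ($k{\left(f,n \right)} = \left(-1 + f\right) \left(-4\right) = 4 - 4 f$)
$k{\left(-136,-137 \right)} + F = \left(4 - -544\right) + \sqrt{24757} = \left(4 + 544\right) + \sqrt{24757} = 548 + \sqrt{24757}$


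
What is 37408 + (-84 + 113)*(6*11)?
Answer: 39322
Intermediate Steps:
37408 + (-84 + 113)*(6*11) = 37408 + 29*66 = 37408 + 1914 = 39322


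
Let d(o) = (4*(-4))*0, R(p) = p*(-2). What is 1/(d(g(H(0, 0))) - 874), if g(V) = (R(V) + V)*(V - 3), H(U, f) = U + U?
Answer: -1/874 ≈ -0.0011442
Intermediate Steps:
H(U, f) = 2*U
R(p) = -2*p
g(V) = -V*(-3 + V) (g(V) = (-2*V + V)*(V - 3) = (-V)*(-3 + V) = -V*(-3 + V))
d(o) = 0 (d(o) = -16*0 = 0)
1/(d(g(H(0, 0))) - 874) = 1/(0 - 874) = 1/(-874) = -1/874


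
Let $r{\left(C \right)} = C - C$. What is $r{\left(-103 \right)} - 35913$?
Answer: $-35913$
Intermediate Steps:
$r{\left(C \right)} = 0$
$r{\left(-103 \right)} - 35913 = 0 - 35913 = -35913$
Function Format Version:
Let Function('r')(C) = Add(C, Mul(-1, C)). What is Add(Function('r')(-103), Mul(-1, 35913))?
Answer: -35913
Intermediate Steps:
Function('r')(C) = 0
Add(Function('r')(-103), Mul(-1, 35913)) = Add(0, Mul(-1, 35913)) = Add(0, -35913) = -35913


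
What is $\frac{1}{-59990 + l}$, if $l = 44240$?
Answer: $- \frac{1}{15750} \approx -6.3492 \cdot 10^{-5}$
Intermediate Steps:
$\frac{1}{-59990 + l} = \frac{1}{-59990 + 44240} = \frac{1}{-15750} = - \frac{1}{15750}$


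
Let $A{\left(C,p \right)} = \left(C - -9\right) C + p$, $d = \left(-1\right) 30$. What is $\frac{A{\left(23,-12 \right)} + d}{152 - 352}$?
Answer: $- \frac{347}{100} \approx -3.47$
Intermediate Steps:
$d = -30$
$A{\left(C,p \right)} = p + C \left(9 + C\right)$ ($A{\left(C,p \right)} = \left(C + 9\right) C + p = \left(9 + C\right) C + p = C \left(9 + C\right) + p = p + C \left(9 + C\right)$)
$\frac{A{\left(23,-12 \right)} + d}{152 - 352} = \frac{\left(-12 + 23^{2} + 9 \cdot 23\right) - 30}{152 - 352} = \frac{\left(-12 + 529 + 207\right) - 30}{-200} = \left(724 - 30\right) \left(- \frac{1}{200}\right) = 694 \left(- \frac{1}{200}\right) = - \frac{347}{100}$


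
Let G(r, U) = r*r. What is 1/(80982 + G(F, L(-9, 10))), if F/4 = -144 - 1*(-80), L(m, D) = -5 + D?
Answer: 1/146518 ≈ 6.8251e-6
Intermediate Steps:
F = -256 (F = 4*(-144 - 1*(-80)) = 4*(-144 + 80) = 4*(-64) = -256)
G(r, U) = r²
1/(80982 + G(F, L(-9, 10))) = 1/(80982 + (-256)²) = 1/(80982 + 65536) = 1/146518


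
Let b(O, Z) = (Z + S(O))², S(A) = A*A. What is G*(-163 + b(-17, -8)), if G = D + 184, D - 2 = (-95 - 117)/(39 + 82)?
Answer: 1756722612/121 ≈ 1.4518e+7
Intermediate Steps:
S(A) = A²
D = 30/121 (D = 2 + (-95 - 117)/(39 + 82) = 2 - 212/121 = 30/121 ≈ 0.24793)
G = 22294/121 (G = 30/121 + 184 = 22294/121 ≈ 184.25)
b(O, Z) = (Z + O²)²
G*(-163 + b(-17, -8)) = 22294*(-163 + (-8 + (-17)²)²)/121 = 22294*(-163 + (-8 + 289)²)/121 = 22294*(-163 + 281²)/121 = 22294*(-163 + 78961)/121 = (22294/121)*78798 = 1756722612/121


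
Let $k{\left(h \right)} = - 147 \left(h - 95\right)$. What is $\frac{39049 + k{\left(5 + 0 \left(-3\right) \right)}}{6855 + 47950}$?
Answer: $\frac{52279}{54805} \approx 0.95391$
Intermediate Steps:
$k{\left(h \right)} = 13965 - 147 h$ ($k{\left(h \right)} = - 147 \left(-95 + h\right) = 13965 - 147 h$)
$\frac{39049 + k{\left(5 + 0 \left(-3\right) \right)}}{6855 + 47950} = \frac{39049 + \left(13965 - 147 \left(5 + 0 \left(-3\right)\right)\right)}{6855 + 47950} = \frac{39049 + \left(13965 - 147 \left(5 + 0\right)\right)}{54805} = \left(39049 + \left(13965 - 735\right)\right) \frac{1}{54805} = \left(39049 + 13230\right) \frac{1}{54805} = 52279 \cdot \frac{1}{54805} = \frac{52279}{54805}$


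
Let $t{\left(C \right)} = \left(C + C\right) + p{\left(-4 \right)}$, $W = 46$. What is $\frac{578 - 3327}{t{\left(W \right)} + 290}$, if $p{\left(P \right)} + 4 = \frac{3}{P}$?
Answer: $- \frac{10996}{1509} \approx -7.2869$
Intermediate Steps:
$p{\left(P \right)} = -4 + \frac{3}{P}$
$t{\left(C \right)} = - \frac{19}{4} + 2 C$ ($t{\left(C \right)} = \left(C + C\right) - \left(4 - \frac{3}{-4}\right) = 2 C + \left(-4 + 3 \left(- \frac{1}{4}\right)\right) = 2 C - \frac{19}{4} = - \frac{19}{4} + 2 C$)
$\frac{578 - 3327}{t{\left(W \right)} + 290} = \frac{578 - 3327}{\left(- \frac{19}{4} + 2 \cdot 46\right) + 290} = - \frac{2749}{\left(- \frac{19}{4} + 92\right) + 290} = - \frac{2749}{\frac{349}{4} + 290} = - \frac{2749}{\frac{1509}{4}} = \left(-2749\right) \frac{4}{1509} = - \frac{10996}{1509}$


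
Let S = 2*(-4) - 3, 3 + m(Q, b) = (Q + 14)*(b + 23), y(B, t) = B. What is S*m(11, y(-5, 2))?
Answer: -4917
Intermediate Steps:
m(Q, b) = -3 + (14 + Q)*(23 + b) (m(Q, b) = -3 + (Q + 14)*(b + 23) = -3 + (14 + Q)*(23 + b))
S = -11 (S = -8 - 3 = -11)
S*m(11, y(-5, 2)) = -11*(319 + 14*(-5) + 23*11 + 11*(-5)) = -11*(319 - 70 + 253 - 55) = -11*447 = -4917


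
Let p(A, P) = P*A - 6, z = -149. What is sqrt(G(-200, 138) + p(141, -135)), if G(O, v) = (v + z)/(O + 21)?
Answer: 22*I*sqrt(1260518)/179 ≈ 137.99*I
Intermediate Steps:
p(A, P) = -6 + A*P (p(A, P) = A*P - 6 = -6 + A*P)
G(O, v) = (-149 + v)/(21 + O) (G(O, v) = (v - 149)/(O + 21) = (-149 + v)/(21 + O))
sqrt(G(-200, 138) + p(141, -135)) = sqrt((-149 + 138)/(21 - 200) + (-6 + 141*(-135))) = sqrt(-11/(-179) + (-6 - 19035)) = sqrt(-1/179*(-11) - 19041) = sqrt(11/179 - 19041) = sqrt(-3408328/179) = 22*I*sqrt(1260518)/179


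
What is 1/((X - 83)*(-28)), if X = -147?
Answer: 1/6440 ≈ 0.00015528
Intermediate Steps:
1/((X - 83)*(-28)) = 1/((-147 - 83)*(-28)) = 1/(-230*(-28)) = 1/6440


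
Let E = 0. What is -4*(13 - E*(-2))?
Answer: -52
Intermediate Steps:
-4*(13 - E*(-2)) = -4*(13 - 1*0*(-2)) = -4*(13 + 0*(-2)) = -4*(13 + 0) = -4*13 = -52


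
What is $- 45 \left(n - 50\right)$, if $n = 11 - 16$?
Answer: $2475$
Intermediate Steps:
$n = -5$
$- 45 \left(n - 50\right) = - 45 \left(-5 - 50\right) = \left(-45\right) \left(-55\right) = 2475$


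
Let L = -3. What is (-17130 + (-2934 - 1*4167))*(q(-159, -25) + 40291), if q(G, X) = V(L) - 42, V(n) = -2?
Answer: -975225057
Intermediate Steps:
q(G, X) = -44 (q(G, X) = -2 - 42 = -44)
(-17130 + (-2934 - 1*4167))*(q(-159, -25) + 40291) = (-17130 + (-2934 - 1*4167))*(-44 + 40291) = (-17130 + (-2934 - 4167))*40247 = (-17130 - 7101)*40247 = -24231*40247 = -975225057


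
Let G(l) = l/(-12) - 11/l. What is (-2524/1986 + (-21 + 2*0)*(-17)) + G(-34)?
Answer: 6058354/16881 ≈ 358.89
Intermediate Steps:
G(l) = -11/l - l/12 (G(l) = l*(-1/12) - 11/l = -l/12 - 11/l = -11/l - l/12)
(-2524/1986 + (-21 + 2*0)*(-17)) + G(-34) = (-2524/1986 + (-21 + 2*0)*(-17)) + (-11/(-34) - 1/12*(-34)) = (-2524*1/1986 + (-21 + 0)*(-17)) + (-11*(-1/34) + 17/6) = (-1262/993 - 21*(-17)) + (11/34 + 17/6) = (-1262/993 + 357) + 161/51 = 353239/993 + 161/51 = 6058354/16881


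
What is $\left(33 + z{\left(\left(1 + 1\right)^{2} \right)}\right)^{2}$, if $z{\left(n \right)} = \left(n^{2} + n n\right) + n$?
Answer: $4761$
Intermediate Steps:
$z{\left(n \right)} = n + 2 n^{2}$ ($z{\left(n \right)} = \left(n^{2} + n^{2}\right) + n = 2 n^{2} + n = n + 2 n^{2}$)
$\left(33 + z{\left(\left(1 + 1\right)^{2} \right)}\right)^{2} = \left(33 + \left(1 + 1\right)^{2} \left(1 + 2 \left(1 + 1\right)^{2}\right)\right)^{2} = \left(33 + 2^{2} \left(1 + 2 \cdot 2^{2}\right)\right)^{2} = \left(33 + 4 \left(1 + 2 \cdot 4\right)\right)^{2} = \left(33 + 4 \left(1 + 8\right)\right)^{2} = \left(33 + 4 \cdot 9\right)^{2} = \left(33 + 36\right)^{2} = 69^{2} = 4761$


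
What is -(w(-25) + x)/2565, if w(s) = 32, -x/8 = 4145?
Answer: 33128/2565 ≈ 12.915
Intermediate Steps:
x = -33160 (x = -8*4145 = -33160)
-(w(-25) + x)/2565 = -(32 - 33160)/2565 = -1*(-33128)*(1/2565) = 33128*(1/2565) = 33128/2565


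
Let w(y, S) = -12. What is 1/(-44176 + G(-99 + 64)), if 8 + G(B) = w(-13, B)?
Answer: -1/44196 ≈ -2.2626e-5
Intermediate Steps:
G(B) = -20 (G(B) = -8 - 12 = -20)
1/(-44176 + G(-99 + 64)) = 1/(-44176 - 20) = 1/(-44196) = -1/44196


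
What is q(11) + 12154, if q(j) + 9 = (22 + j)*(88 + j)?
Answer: 15412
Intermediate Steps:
q(j) = -9 + (22 + j)*(88 + j)
q(11) + 12154 = (1927 + 11² + 110*11) + 12154 = (1927 + 121 + 1210) + 12154 = 3258 + 12154 = 15412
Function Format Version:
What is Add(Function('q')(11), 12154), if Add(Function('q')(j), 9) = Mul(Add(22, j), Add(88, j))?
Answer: 15412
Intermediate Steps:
Function('q')(j) = Add(-9, Mul(Add(22, j), Add(88, j)))
Add(Function('q')(11), 12154) = Add(Add(1927, Pow(11, 2), Mul(110, 11)), 12154) = Add(Add(1927, 121, 1210), 12154) = Add(3258, 12154) = 15412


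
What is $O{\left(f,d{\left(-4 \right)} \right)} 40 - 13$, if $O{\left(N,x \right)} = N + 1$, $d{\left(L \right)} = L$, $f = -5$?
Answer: $-173$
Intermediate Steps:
$O{\left(N,x \right)} = 1 + N$
$O{\left(f,d{\left(-4 \right)} \right)} 40 - 13 = \left(1 - 5\right) 40 - 13 = \left(-4\right) 40 - 13 = -160 - 13 = -173$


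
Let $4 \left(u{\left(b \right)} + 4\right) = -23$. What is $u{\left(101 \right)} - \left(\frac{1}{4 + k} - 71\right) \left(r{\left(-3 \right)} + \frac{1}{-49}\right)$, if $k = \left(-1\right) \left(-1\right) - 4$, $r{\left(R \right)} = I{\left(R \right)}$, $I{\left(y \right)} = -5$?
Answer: $- \frac{10113}{28} \approx -361.18$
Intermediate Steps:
$r{\left(R \right)} = -5$
$u{\left(b \right)} = - \frac{39}{4}$ ($u{\left(b \right)} = -4 + \frac{1}{4} \left(-23\right) = -4 - \frac{23}{4} = - \frac{39}{4}$)
$k = -3$ ($k = 1 - 4 = -3$)
$u{\left(101 \right)} - \left(\frac{1}{4 + k} - 71\right) \left(r{\left(-3 \right)} + \frac{1}{-49}\right) = - \frac{39}{4} - \left(\frac{1}{4 - 3} - 71\right) \left(-5 + \frac{1}{-49}\right) = - \frac{39}{4} - \left(1^{-1} - 71\right) \left(-5 - \frac{1}{49}\right) = - \frac{39}{4} - \left(1 - 71\right) \left(- \frac{246}{49}\right) = - \frac{39}{4} - \left(-70\right) \left(- \frac{246}{49}\right) = - \frac{39}{4} - \frac{2460}{7} = - \frac{10113}{28}$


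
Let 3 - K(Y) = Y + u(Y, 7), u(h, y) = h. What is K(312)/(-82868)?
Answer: 621/82868 ≈ 0.0074938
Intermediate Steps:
K(Y) = 3 - 2*Y (K(Y) = 3 - (Y + Y) = 3 - 2*Y)
K(312)/(-82868) = (3 - 2*312)/(-82868) = (3 - 624)*(-1/82868) = -621*(-1/82868) = 621/82868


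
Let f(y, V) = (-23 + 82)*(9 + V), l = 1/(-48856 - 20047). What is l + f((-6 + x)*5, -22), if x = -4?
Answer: -52848602/68903 ≈ -767.00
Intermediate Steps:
l = -1/68903 (l = 1/(-68903) = -1/68903 ≈ -1.4513e-5)
f(y, V) = 531 + 59*V (f(y, V) = 59*(9 + V) = 531 + 59*V)
l + f((-6 + x)*5, -22) = -1/68903 + (531 + 59*(-22)) = -1/68903 + (531 - 1298) = -1/68903 - 767 = -52848602/68903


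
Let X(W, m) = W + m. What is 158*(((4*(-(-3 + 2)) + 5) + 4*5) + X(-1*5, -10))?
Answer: 2212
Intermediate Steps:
158*(((4*(-(-3 + 2)) + 5) + 4*5) + X(-1*5, -10)) = 158*(((4*(-(-3 + 2)) + 5) + 4*5) + (-1*5 - 10)) = 158*(((4*(-1*(-1)) + 5) + 20) + (-5 - 10)) = 158*(((4*1 + 5) + 20) - 15) = 158*(((4 + 5) + 20) - 15) = 158*((9 + 20) - 15) = 158*(29 - 15) = 158*14 = 2212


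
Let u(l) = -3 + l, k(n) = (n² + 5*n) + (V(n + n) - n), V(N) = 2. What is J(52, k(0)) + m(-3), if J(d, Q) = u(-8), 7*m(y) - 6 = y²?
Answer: -62/7 ≈ -8.8571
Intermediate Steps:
m(y) = 6/7 + y²/7
k(n) = 2 + n² + 4*n (k(n) = (n² + 5*n) + (2 - n) = 2 + n² + 4*n)
J(d, Q) = -11 (J(d, Q) = -3 - 8 = -11)
J(52, k(0)) + m(-3) = -11 + (6/7 + (⅐)*(-3)²) = -11 + (6/7 + (⅐)*9) = -11 + (6/7 + 9/7) = -11 + 15/7 = -62/7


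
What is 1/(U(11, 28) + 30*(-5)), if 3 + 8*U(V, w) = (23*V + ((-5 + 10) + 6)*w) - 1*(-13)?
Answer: -8/629 ≈ -0.012719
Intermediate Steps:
U(V, w) = 5/4 + 11*w/8 + 23*V/8 (U(V, w) = -3/8 + ((23*V + ((-5 + 10) + 6)*w) - 1*(-13))/8 = -3/8 + ((23*V + (5 + 6)*w) + 13)/8 = -3/8 + ((23*V + 11*w) + 13)/8 = -3/8 + ((11*w + 23*V) + 13)/8 = -3/8 + (13 + 11*w + 23*V)/8 = -3/8 + (13/8 + 11*w/8 + 23*V/8) = 5/4 + 11*w/8 + 23*V/8)
1/(U(11, 28) + 30*(-5)) = 1/((5/4 + (11/8)*28 + (23/8)*11) + 30*(-5)) = 1/((5/4 + 77/2 + 253/8) - 150) = 1/(571/8 - 150) = 1/(-629/8) = -8/629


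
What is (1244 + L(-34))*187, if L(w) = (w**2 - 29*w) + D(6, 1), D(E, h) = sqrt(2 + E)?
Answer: 633182 + 374*sqrt(2) ≈ 6.3371e+5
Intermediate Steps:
L(w) = w**2 - 29*w + 2*sqrt(2) (L(w) = (w**2 - 29*w) + sqrt(2 + 6) = (w**2 - 29*w) + sqrt(8) = (w**2 - 29*w) + 2*sqrt(2) = w**2 - 29*w + 2*sqrt(2))
(1244 + L(-34))*187 = (1244 + ((-34)**2 - 29*(-34) + 2*sqrt(2)))*187 = (1244 + (1156 + 986 + 2*sqrt(2)))*187 = (1244 + (2142 + 2*sqrt(2)))*187 = (3386 + 2*sqrt(2))*187 = 633182 + 374*sqrt(2)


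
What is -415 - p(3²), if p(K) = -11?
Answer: -404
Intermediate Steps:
-415 - p(3²) = -415 - 1*(-11) = -415 + 11 = -404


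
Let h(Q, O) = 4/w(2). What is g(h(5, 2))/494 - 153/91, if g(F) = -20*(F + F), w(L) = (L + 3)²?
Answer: -14647/8645 ≈ -1.6943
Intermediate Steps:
w(L) = (3 + L)²
h(Q, O) = 4/25 (h(Q, O) = 4/((3 + 2)²) = 4/(5²) = 4/25)
g(F) = -40*F
g(h(5, 2))/494 - 153/91 = -40*4/25/494 - 153/91 = -32/5*1/494 - 153*1/91 = -16/1235 - 153/91 = -14647/8645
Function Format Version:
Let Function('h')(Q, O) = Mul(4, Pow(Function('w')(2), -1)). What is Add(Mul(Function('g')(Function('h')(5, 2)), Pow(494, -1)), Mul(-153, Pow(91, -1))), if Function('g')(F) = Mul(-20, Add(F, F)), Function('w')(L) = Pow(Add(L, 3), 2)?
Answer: Rational(-14647, 8645) ≈ -1.6943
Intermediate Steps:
Function('w')(L) = Pow(Add(3, L), 2)
Function('h')(Q, O) = Rational(4, 25) (Function('h')(Q, O) = Mul(4, Pow(Pow(Add(3, 2), 2), -1)) = Mul(4, Pow(Pow(5, 2), -1)) = Mul(4, Pow(25, -1)) = Mul(4, Rational(1, 25)) = Rational(4, 25))
Function('g')(F) = Mul(-40, F) (Function('g')(F) = Mul(-20, Mul(2, F)) = Mul(-40, F))
Add(Mul(Function('g')(Function('h')(5, 2)), Pow(494, -1)), Mul(-153, Pow(91, -1))) = Add(Mul(Mul(-40, Rational(4, 25)), Pow(494, -1)), Mul(-153, Pow(91, -1))) = Add(Mul(Rational(-32, 5), Rational(1, 494)), Mul(-153, Rational(1, 91))) = Add(Rational(-16, 1235), Rational(-153, 91)) = Rational(-14647, 8645)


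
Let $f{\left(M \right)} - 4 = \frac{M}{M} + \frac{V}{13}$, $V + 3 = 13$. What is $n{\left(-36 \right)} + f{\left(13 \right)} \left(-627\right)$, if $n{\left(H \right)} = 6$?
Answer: $- \frac{46947}{13} \approx -3611.3$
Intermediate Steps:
$V = 10$ ($V = -3 + 13 = 10$)
$f{\left(M \right)} = \frac{75}{13}$ ($f{\left(M \right)} = 4 + \left(\frac{M}{M} + \frac{10}{13}\right) = 4 + \left(1 + 10 \cdot \frac{1}{13}\right) = 4 + \left(1 + \frac{10}{13}\right) = 4 + \frac{23}{13} = \frac{75}{13}$)
$n{\left(-36 \right)} + f{\left(13 \right)} \left(-627\right) = 6 + \frac{75}{13} \left(-627\right) = 6 - \frac{47025}{13} = - \frac{46947}{13}$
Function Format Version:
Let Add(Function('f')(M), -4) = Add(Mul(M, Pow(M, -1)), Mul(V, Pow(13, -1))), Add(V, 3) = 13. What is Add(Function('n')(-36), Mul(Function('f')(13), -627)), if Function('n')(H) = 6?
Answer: Rational(-46947, 13) ≈ -3611.3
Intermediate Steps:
V = 10 (V = Add(-3, 13) = 10)
Function('f')(M) = Rational(75, 13) (Function('f')(M) = Add(4, Add(Mul(M, Pow(M, -1)), Mul(10, Pow(13, -1)))) = Add(4, Add(1, Mul(10, Rational(1, 13)))) = Add(4, Add(1, Rational(10, 13))) = Add(4, Rational(23, 13)) = Rational(75, 13))
Add(Function('n')(-36), Mul(Function('f')(13), -627)) = Add(6, Mul(Rational(75, 13), -627)) = Add(6, Rational(-47025, 13)) = Rational(-46947, 13)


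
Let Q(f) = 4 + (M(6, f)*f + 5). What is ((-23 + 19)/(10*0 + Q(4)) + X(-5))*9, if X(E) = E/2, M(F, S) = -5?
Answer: -423/22 ≈ -19.227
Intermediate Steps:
Q(f) = 9 - 5*f (Q(f) = 4 + (-5*f + 5) = 4 + (5 - 5*f) = 9 - 5*f)
X(E) = E/2 (X(E) = E*(½) = E/2)
((-23 + 19)/(10*0 + Q(4)) + X(-5))*9 = ((-23 + 19)/(10*0 + (9 - 5*4)) + (½)*(-5))*9 = (-4/(0 + (9 - 20)) - 5/2)*9 = (-4/(0 - 11) - 5/2)*9 = (-4/(-11) - 5/2)*9 = (-4*(-1/11) - 5/2)*9 = (4/11 - 5/2)*9 = -47/22*9 = -423/22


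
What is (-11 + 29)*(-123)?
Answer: -2214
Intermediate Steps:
(-11 + 29)*(-123) = 18*(-123) = -2214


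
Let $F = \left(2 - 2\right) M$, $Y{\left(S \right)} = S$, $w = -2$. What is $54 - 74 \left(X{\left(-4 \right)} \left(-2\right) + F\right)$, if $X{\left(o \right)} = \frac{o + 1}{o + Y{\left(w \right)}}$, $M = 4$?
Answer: $128$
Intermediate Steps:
$X{\left(o \right)} = \frac{1 + o}{-2 + o}$ ($X{\left(o \right)} = \frac{o + 1}{o - 2} = \frac{1 + o}{-2 + o}$)
$F = 0$ ($F = \left(2 - 2\right) 4 = 0 \cdot 4 = 0$)
$54 - 74 \left(X{\left(-4 \right)} \left(-2\right) + F\right) = 54 - 74 \left(\frac{1 - 4}{-2 - 4} \left(-2\right) + 0\right) = 54 - 74 \left(\frac{1}{-6} \left(-3\right) \left(-2\right) + 0\right) = 54 - 74 \left(\left(- \frac{1}{6}\right) \left(-3\right) \left(-2\right) + 0\right) = 54 - 74 \left(\frac{1}{2} \left(-2\right) + 0\right) = 54 - 74 \left(-1 + 0\right) = 54 - -74 = 54 + 74 = 128$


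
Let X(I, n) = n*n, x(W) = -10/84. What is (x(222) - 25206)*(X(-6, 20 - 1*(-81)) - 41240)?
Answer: 32859654623/42 ≈ 7.8237e+8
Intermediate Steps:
x(W) = -5/42 (x(W) = -10*1/84 = -5/42)
X(I, n) = n²
(x(222) - 25206)*(X(-6, 20 - 1*(-81)) - 41240) = (-5/42 - 25206)*((20 - 1*(-81))² - 41240) = -1058657*((20 + 81)² - 41240)/42 = -1058657*(101² - 41240)/42 = -1058657*(10201 - 41240)/42 = -1058657/42*(-31039) = 32859654623/42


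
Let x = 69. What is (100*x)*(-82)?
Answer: -565800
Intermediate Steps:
(100*x)*(-82) = (100*69)*(-82) = 6900*(-82) = -565800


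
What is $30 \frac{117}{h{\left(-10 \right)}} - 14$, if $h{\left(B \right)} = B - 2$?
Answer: $- \frac{613}{2} \approx -306.5$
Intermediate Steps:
$h{\left(B \right)} = -2 + B$ ($h{\left(B \right)} = B - 2 = -2 + B$)
$30 \frac{117}{h{\left(-10 \right)}} - 14 = 30 \frac{117}{-2 - 10} - 14 = 30 \frac{117}{-12} - 14 = 30 \cdot 117 \left(- \frac{1}{12}\right) - 14 = 30 \left(- \frac{39}{4}\right) - 14 = - \frac{585}{2} - 14 = - \frac{613}{2}$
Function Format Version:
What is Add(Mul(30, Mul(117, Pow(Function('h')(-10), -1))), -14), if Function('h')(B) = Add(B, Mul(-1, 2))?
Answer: Rational(-613, 2) ≈ -306.50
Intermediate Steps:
Function('h')(B) = Add(-2, B) (Function('h')(B) = Add(B, -2) = Add(-2, B))
Add(Mul(30, Mul(117, Pow(Function('h')(-10), -1))), -14) = Add(Mul(30, Mul(117, Pow(Add(-2, -10), -1))), -14) = Add(Mul(30, Mul(117, Pow(-12, -1))), -14) = Add(Mul(30, Mul(117, Rational(-1, 12))), -14) = Add(Mul(30, Rational(-39, 4)), -14) = Add(Rational(-585, 2), -14) = Rational(-613, 2)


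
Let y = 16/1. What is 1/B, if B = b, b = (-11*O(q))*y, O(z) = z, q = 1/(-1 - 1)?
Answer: 1/88 ≈ 0.011364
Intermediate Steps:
q = -1/2 (q = 1/(-2) = -1/2 ≈ -0.50000)
y = 16 (y = 16*1 = 16)
b = 88 (b = -11*(-1/2)*16 = (11/2)*16 = 88)
B = 88
1/B = 1/88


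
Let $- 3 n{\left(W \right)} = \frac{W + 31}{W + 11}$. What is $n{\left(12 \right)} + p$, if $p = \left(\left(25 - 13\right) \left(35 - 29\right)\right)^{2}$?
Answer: $\frac{357653}{69} \approx 5183.4$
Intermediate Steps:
$n{\left(W \right)} = - \frac{31 + W}{3 \left(11 + W\right)}$ ($n{\left(W \right)} = - \frac{\left(W + 31\right) \frac{1}{W + 11}}{3} = - \frac{\left(31 + W\right) \frac{1}{11 + W}}{3} = - \frac{\frac{1}{11 + W} \left(31 + W\right)}{3} = - \frac{31 + W}{3 \left(11 + W\right)}$)
$p = 5184$ ($p = \left(12 \cdot 6\right)^{2} = 72^{2} = 5184$)
$n{\left(12 \right)} + p = \frac{-31 - 12}{3 \left(11 + 12\right)} + 5184 = \frac{-31 - 12}{3 \cdot 23} + 5184 = \frac{1}{3} \cdot \frac{1}{23} \left(-43\right) + 5184 = - \frac{43}{69} + 5184 = \frac{357653}{69}$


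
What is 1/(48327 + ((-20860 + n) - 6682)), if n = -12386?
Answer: 1/8399 ≈ 0.00011906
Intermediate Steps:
1/(48327 + ((-20860 + n) - 6682)) = 1/(48327 + ((-20860 - 12386) - 6682)) = 1/(48327 + (-33246 - 6682)) = 1/(48327 - 39928) = 1/8399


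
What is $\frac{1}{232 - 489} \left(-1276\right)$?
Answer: $\frac{1276}{257} \approx 4.965$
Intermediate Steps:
$\frac{1}{232 - 489} \left(-1276\right) = \frac{1}{-257} \left(-1276\right) = \left(- \frac{1}{257}\right) \left(-1276\right) = \frac{1276}{257}$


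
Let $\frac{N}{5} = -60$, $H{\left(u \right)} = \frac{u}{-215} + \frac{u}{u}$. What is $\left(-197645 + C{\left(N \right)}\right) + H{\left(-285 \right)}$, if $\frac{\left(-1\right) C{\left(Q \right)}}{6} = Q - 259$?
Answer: $- \frac{8354413}{43} \approx -1.9429 \cdot 10^{5}$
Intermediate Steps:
$H{\left(u \right)} = 1 - \frac{u}{215}$ ($H{\left(u \right)} = u \left(- \frac{1}{215}\right) + 1 = - \frac{u}{215} + 1 = 1 - \frac{u}{215}$)
$N = -300$ ($N = 5 \left(-60\right) = -300$)
$C{\left(Q \right)} = 1554 - 6 Q$ ($C{\left(Q \right)} = - 6 \left(Q - 259\right) = - 6 \left(-259 + Q\right) = 1554 - 6 Q$)
$\left(-197645 + C{\left(N \right)}\right) + H{\left(-285 \right)} = \left(-197645 + \left(1554 - -1800\right)\right) + \left(1 - - \frac{57}{43}\right) = \left(-197645 + \left(1554 + 1800\right)\right) + \left(1 + \frac{57}{43}\right) = \left(-197645 + 3354\right) + \frac{100}{43} = -194291 + \frac{100}{43} = - \frac{8354413}{43}$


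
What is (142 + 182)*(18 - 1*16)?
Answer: 648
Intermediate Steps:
(142 + 182)*(18 - 1*16) = 324*(18 - 16) = 324*2 = 648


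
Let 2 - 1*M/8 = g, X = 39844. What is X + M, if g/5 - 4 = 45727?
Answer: -1789380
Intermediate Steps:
g = 228655 (g = 20 + 5*45727 = 20 + 228635 = 228655)
M = -1829224 (M = 16 - 8*228655 = 16 - 1829240 = -1829224)
X + M = 39844 - 1829224 = -1789380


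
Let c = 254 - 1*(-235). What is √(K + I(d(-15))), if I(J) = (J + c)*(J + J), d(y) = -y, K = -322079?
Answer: I*√306959 ≈ 554.04*I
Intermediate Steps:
c = 489 (c = 254 + 235 = 489)
I(J) = 2*J*(489 + J) (I(J) = (J + 489)*(J + J) = (489 + J)*(2*J) = 2*J*(489 + J))
√(K + I(d(-15))) = √(-322079 + 2*(-1*(-15))*(489 - 1*(-15))) = √(-322079 + 2*15*(489 + 15)) = √(-322079 + 2*15*504) = √(-322079 + 15120) = √(-306959) = I*√306959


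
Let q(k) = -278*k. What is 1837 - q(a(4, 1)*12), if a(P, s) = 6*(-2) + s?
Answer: -34859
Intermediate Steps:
a(P, s) = -12 + s
1837 - q(a(4, 1)*12) = 1837 - (-278)*(-12 + 1)*12 = 1837 - (-278)*(-11*12) = 1837 - (-278)*(-132) = 1837 - 1*36696 = 1837 - 36696 = -34859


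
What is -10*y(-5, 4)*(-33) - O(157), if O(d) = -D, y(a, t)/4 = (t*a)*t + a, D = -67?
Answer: -112267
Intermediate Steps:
y(a, t) = 4*a + 4*a*t² (y(a, t) = 4*((t*a)*t + a) = 4*((a*t)*t + a) = 4*(a*t² + a) = 4*(a + a*t²) = 4*a + 4*a*t²)
O(d) = 67 (O(d) = -1*(-67) = 67)
-10*y(-5, 4)*(-33) - O(157) = -40*(-5)*(1 + 4²)*(-33) - 1*67 = -40*(-5)*(1 + 16)*(-33) - 67 = -40*(-5)*17*(-33) - 67 = -10*(-340)*(-33) - 67 = 3400*(-33) - 67 = -112200 - 67 = -112267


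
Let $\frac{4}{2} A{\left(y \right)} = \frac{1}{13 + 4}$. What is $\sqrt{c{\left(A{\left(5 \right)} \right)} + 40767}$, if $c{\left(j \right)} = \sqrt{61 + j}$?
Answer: $\frac{\sqrt{47126652 + 170 \sqrt{2822}}}{34} \approx 201.93$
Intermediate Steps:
$A{\left(y \right)} = \frac{1}{34}$ ($A{\left(y \right)} = \frac{1}{2 \left(13 + 4\right)} = \frac{1}{2 \cdot 17} = \frac{1}{2} \cdot \frac{1}{17} = \frac{1}{34}$)
$\sqrt{c{\left(A{\left(5 \right)} \right)} + 40767} = \sqrt{\sqrt{61 + \frac{1}{34}} + 40767} = \sqrt{\sqrt{\frac{2075}{34}} + 40767} = \sqrt{\frac{5 \sqrt{2822}}{34} + 40767} = \sqrt{40767 + \frac{5 \sqrt{2822}}{34}}$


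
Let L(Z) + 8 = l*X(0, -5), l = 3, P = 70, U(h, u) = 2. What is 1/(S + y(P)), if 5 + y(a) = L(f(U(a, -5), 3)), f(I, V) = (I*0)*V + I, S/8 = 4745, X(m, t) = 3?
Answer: 1/37956 ≈ 2.6346e-5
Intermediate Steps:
S = 37960 (S = 8*4745 = 37960)
f(I, V) = I (f(I, V) = 0*V + I = 0 + I = I)
L(Z) = 1 (L(Z) = -8 + 3*3 = -8 + 9 = 1)
y(a) = -4 (y(a) = -5 + 1 = -4)
1/(S + y(P)) = 1/(37960 - 4) = 1/37956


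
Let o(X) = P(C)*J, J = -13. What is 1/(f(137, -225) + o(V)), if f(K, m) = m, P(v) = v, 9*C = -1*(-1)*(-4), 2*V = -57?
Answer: -9/1973 ≈ -0.0045616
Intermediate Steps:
V = -57/2 (V = (½)*(-57) = -57/2 ≈ -28.500)
C = -4/9 (C = (-1*(-1)*(-4))/9 = (1*(-4))/9 = (⅑)*(-4) = -4/9 ≈ -0.44444)
o(X) = 52/9 (o(X) = -4/9*(-13) = 52/9)
1/(f(137, -225) + o(V)) = 1/(-225 + 52/9) = 1/(-1973/9) = -9/1973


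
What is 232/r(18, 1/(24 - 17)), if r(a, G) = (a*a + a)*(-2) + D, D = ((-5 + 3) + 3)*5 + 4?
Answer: -232/675 ≈ -0.34370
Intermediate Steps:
D = 9 (D = (-2 + 3)*5 + 4 = 1*5 + 4 = 5 + 4 = 9)
r(a, G) = 9 - 2*a - 2*a² (r(a, G) = (a*a + a)*(-2) + 9 = (a² + a)*(-2) + 9 = (a + a²)*(-2) + 9 = (-2*a - 2*a²) + 9 = 9 - 2*a - 2*a²)
232/r(18, 1/(24 - 17)) = 232/(9 - 2*18 - 2*18²) = 232/(9 - 36 - 2*324) = 232/(9 - 36 - 648) = 232/(-675) = 232*(-1/675) = -232/675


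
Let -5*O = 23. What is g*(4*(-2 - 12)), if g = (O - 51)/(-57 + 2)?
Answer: -15568/275 ≈ -56.611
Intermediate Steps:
O = -23/5 (O = -⅕*23 = -23/5 ≈ -4.6000)
g = 278/275 (g = (-23/5 - 51)/(-57 + 2) = -278/5/(-55) = -278/5*(-1/55) = 278/275 ≈ 1.0109)
g*(4*(-2 - 12)) = 278*(4*(-2 - 12))/275 = 278*(4*(-14))/275 = (278/275)*(-56) = -15568/275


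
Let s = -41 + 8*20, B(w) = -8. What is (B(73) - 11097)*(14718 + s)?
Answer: -164764885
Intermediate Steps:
s = 119 (s = -41 + 160 = 119)
(B(73) - 11097)*(14718 + s) = (-8 - 11097)*(14718 + 119) = -11105*14837 = -164764885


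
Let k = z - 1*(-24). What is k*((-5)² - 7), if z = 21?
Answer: 810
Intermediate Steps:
k = 45 (k = 21 - 1*(-24) = 21 + 24 = 45)
k*((-5)² - 7) = 45*((-5)² - 7) = 45*(25 - 7) = 45*18 = 810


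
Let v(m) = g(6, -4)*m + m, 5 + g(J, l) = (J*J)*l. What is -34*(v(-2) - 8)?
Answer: -9792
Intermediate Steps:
g(J, l) = -5 + l*J**2 (g(J, l) = -5 + (J*J)*l = -5 + J**2*l = -5 + l*J**2)
v(m) = -148*m (v(m) = (-5 - 4*6**2)*m + m = (-5 - 4*36)*m + m = (-5 - 144)*m + m = -149*m + m = -148*m)
-34*(v(-2) - 8) = -34*(-148*(-2) - 8) = -34*(296 - 8) = -34*288 = -9792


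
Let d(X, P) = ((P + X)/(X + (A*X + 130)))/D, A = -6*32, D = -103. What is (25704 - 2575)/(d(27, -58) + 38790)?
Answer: 11975756749/20084724959 ≈ 0.59626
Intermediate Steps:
A = -192
d(X, P) = -(P + X)/(103*(130 - 191*X)) (d(X, P) = ((P + X)/(X + (-192*X + 130)))/(-103) = ((P + X)/(X + (130 - 192*X)))*(-1/103) = ((P + X)/(130 - 191*X))*(-1/103) = -(P + X)/(103*(130 - 191*X)))
(25704 - 2575)/(d(27, -58) + 38790) = (25704 - 2575)/((-58 + 27)/(103*(-130 + 191*27)) + 38790) = 23129/((1/103)*(-31)/(-130 + 5157) + 38790) = 23129/((1/103)*(-31)/5027 + 38790) = 23129/((1/103)*(1/5027)*(-31) + 38790) = 23129/(-31/517781 + 38790) = 23129/(20084724959/517781) = 23129*(517781/20084724959) = 11975756749/20084724959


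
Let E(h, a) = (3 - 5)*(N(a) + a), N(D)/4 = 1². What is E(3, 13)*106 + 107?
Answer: -3497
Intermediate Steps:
N(D) = 4 (N(D) = 4*1² = 4*1 = 4)
E(h, a) = -8 - 2*a (E(h, a) = (3 - 5)*(4 + a) = -2*(4 + a) = -8 - 2*a)
E(3, 13)*106 + 107 = (-8 - 2*13)*106 + 107 = (-8 - 26)*106 + 107 = -34*106 + 107 = -3604 + 107 = -3497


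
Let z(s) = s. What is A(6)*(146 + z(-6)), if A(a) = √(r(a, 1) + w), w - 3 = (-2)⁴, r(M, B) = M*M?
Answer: 140*√55 ≈ 1038.3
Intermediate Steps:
r(M, B) = M²
w = 19 (w = 3 + (-2)⁴ = 3 + 16 = 19)
A(a) = √(19 + a²) (A(a) = √(a² + 19) = √(19 + a²))
A(6)*(146 + z(-6)) = √(19 + 6²)*(146 - 6) = √(19 + 36)*140 = √55*140 = 140*√55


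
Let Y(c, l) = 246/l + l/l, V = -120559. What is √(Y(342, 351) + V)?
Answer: 2*I*√45841913/39 ≈ 347.21*I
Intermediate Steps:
Y(c, l) = 1 + 246/l (Y(c, l) = 246/l + 1 = 1 + 246/l)
√(Y(342, 351) + V) = √((246 + 351)/351 - 120559) = √((1/351)*597 - 120559) = √(199/117 - 120559) = √(-14105204/117) = 2*I*√45841913/39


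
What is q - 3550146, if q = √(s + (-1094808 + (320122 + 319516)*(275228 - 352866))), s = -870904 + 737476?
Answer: -3550146 + 4*I*√3103840205 ≈ -3.5501e+6 + 2.2285e+5*I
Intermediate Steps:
s = -133428
q = 4*I*√3103840205 (q = √(-133428 + (-1094808 + (320122 + 319516)*(275228 - 352866))) = √(-133428 + (-1094808 + 639638*(-77638))) = √(-133428 + (-1094808 - 49660215044)) = √(-133428 - 49661309852) = √(-49661443280) = 4*I*√3103840205 ≈ 2.2285e+5*I)
q - 3550146 = 4*I*√3103840205 - 3550146 = -3550146 + 4*I*√3103840205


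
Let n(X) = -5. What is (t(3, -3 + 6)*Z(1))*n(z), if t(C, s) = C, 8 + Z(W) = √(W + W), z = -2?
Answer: 120 - 15*√2 ≈ 98.787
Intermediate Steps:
Z(W) = -8 + √2*√W (Z(W) = -8 + √(W + W) = -8 + √(2*W) = -8 + √2*√W)
(t(3, -3 + 6)*Z(1))*n(z) = (3*(-8 + √2*√1))*(-5) = (3*(-8 + √2*1))*(-5) = (3*(-8 + √2))*(-5) = (-24 + 3*√2)*(-5) = 120 - 15*√2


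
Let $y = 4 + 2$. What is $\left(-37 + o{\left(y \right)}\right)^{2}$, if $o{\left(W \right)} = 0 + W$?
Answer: $961$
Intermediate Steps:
$y = 6$
$o{\left(W \right)} = W$
$\left(-37 + o{\left(y \right)}\right)^{2} = \left(-37 + 6\right)^{2} = \left(-31\right)^{2} = 961$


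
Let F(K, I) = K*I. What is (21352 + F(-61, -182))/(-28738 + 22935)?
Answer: -32454/5803 ≈ -5.5926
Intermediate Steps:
F(K, I) = I*K
(21352 + F(-61, -182))/(-28738 + 22935) = (21352 - 182*(-61))/(-28738 + 22935) = (21352 + 11102)/(-5803) = 32454*(-1/5803) = -32454/5803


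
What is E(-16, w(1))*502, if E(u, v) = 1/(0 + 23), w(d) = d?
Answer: 502/23 ≈ 21.826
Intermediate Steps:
E(u, v) = 1/23
E(-16, w(1))*502 = (1/23)*502 = 502/23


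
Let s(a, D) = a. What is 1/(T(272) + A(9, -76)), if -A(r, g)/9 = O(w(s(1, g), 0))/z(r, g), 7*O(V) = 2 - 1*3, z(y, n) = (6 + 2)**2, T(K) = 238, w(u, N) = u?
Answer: 448/106633 ≈ 0.0042013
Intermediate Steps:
z(y, n) = 64 (z(y, n) = 8**2 = 64)
O(V) = -1/7 (O(V) = (2 - 1*3)/7 = (2 - 3)/7 = (1/7)*(-1) = -1/7)
A(r, g) = 9/448 (A(r, g) = -(-9)/(7*64) = -9*(-1/448) = 9/448)
1/(T(272) + A(9, -76)) = 1/(238 + 9/448) = 1/(106633/448) = 448/106633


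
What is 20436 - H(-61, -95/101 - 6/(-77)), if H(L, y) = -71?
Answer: 20507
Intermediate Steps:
20436 - H(-61, -95/101 - 6/(-77)) = 20436 - 1*(-71) = 20436 + 71 = 20507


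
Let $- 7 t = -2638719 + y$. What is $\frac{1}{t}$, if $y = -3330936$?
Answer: $\frac{7}{5969655} \approx 1.1726 \cdot 10^{-6}$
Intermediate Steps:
$t = \frac{5969655}{7}$ ($t = - \frac{-2638719 - 3330936}{7} = \left(- \frac{1}{7}\right) \left(-5969655\right) = \frac{5969655}{7} \approx 8.5281 \cdot 10^{5}$)
$\frac{1}{t} = \frac{1}{\frac{5969655}{7}} = \frac{7}{5969655}$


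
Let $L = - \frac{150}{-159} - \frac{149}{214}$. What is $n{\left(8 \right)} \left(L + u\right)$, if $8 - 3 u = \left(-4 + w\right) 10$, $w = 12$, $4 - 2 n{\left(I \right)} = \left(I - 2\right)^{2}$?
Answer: $\frac{2155240}{5671} \approx 380.05$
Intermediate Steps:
$n{\left(I \right)} = 2 - \frac{\left(-2 + I\right)^{2}}{2}$ ($n{\left(I \right)} = 2 - \frac{\left(I - 2\right)^{2}}{2} = 2 - \frac{\left(-2 + I\right)^{2}}{2}$)
$u = -24$ ($u = \frac{8}{3} - \frac{\left(-4 + 12\right) 10}{3} = \frac{8}{3} - \frac{8 \cdot 10}{3} = \frac{8}{3} - \frac{80}{3} = -24$)
$L = \frac{2803}{11342}$ ($L = \left(-150\right) \left(- \frac{1}{159}\right) - \frac{149}{214} = \frac{50}{53} - \frac{149}{214} = \frac{2803}{11342} \approx 0.24713$)
$n{\left(8 \right)} \left(L + u\right) = \frac{1}{2} \cdot 8 \left(4 - 8\right) \left(\frac{2803}{11342} - 24\right) = \frac{1}{2} \cdot 8 \left(4 - 8\right) \left(- \frac{269405}{11342}\right) = \frac{1}{2} \cdot 8 \left(-4\right) \left(- \frac{269405}{11342}\right) = \left(-16\right) \left(- \frac{269405}{11342}\right) = \frac{2155240}{5671}$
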